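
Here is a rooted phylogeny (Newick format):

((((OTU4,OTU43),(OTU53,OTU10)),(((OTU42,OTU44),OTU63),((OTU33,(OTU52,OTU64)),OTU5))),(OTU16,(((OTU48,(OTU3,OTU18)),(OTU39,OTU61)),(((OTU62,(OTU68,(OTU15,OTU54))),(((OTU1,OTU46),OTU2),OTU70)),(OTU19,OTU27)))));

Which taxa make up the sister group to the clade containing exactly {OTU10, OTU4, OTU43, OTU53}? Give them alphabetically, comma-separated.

The clade containing exactly {OTU10, OTU4, OTU43, OTU53} attaches to the tree at the node subtending (((OTU4,OTU43),(OTU53,OTU10)),(((OTU42,OTU44),OTU63),((OTU33,(OTU52,OTU64)),OTU5))).
The other lineage descending from that same node — the sister group — is (((OTU42,OTU44),OTU63),((OTU33,(OTU52,OTU64)),OTU5)); its 7 tips in alphabetical order are the answer.

OTU33, OTU42, OTU44, OTU5, OTU52, OTU63, OTU64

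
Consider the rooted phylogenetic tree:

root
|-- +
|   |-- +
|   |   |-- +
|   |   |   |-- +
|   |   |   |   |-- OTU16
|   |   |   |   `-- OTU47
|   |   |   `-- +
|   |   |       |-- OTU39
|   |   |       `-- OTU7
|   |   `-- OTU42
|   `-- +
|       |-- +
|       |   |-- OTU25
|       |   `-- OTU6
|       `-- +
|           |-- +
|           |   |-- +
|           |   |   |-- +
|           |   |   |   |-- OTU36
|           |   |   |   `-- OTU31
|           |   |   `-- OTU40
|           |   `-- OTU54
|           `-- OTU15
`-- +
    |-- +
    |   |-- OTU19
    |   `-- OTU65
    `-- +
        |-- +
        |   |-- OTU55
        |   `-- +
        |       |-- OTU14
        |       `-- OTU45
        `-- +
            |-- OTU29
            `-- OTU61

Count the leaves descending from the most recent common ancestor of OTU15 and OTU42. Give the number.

The MRCA of OTU15 and OTU42 is the node subtending ((((OTU16,OTU47),(OTU39,OTU7)),OTU42),((OTU25,OTU6),((((OTU36,OTU31),OTU40),OTU54),OTU15))).
That clade contains 12 terminal taxa: OTU15, OTU16, OTU25, OTU31, OTU36, OTU39, OTU40, OTU42, OTU47, OTU54, OTU6, OTU7.

12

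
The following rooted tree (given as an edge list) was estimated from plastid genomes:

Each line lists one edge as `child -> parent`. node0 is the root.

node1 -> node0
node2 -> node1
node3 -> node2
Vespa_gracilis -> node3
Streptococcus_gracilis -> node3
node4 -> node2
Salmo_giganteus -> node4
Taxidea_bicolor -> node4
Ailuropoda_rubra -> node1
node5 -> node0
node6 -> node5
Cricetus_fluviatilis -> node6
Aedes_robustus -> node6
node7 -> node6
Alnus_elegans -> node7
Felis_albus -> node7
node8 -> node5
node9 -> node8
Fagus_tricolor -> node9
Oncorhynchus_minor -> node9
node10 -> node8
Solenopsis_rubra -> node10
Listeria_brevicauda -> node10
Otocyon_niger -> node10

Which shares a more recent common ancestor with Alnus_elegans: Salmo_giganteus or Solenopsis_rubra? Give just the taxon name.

The MRCA of Alnus_elegans and Solenopsis_rubra subtends ((Cricetus_fluviatilis,Aedes_robustus,(Alnus_elegans,Felis_albus)),((Fagus_tricolor,Oncorhynchus_minor),(Solenopsis_rubra,Listeria_brevicauda,Otocyon_niger))) (9 taxa).
The MRCA of Alnus_elegans and Salmo_giganteus is the root, subtending the entire tree (14 taxa).
The first is nested inside the second, so Alnus_elegans shares a more recent common ancestor with Solenopsis_rubra.

Solenopsis_rubra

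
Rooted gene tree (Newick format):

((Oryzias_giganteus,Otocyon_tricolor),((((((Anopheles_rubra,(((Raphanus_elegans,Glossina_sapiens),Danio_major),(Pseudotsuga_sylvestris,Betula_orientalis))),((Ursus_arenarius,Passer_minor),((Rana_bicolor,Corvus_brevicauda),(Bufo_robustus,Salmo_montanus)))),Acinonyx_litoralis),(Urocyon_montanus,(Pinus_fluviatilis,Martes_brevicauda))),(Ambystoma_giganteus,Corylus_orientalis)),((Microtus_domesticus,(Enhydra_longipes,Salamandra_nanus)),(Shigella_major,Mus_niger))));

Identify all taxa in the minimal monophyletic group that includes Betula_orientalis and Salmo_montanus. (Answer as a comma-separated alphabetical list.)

Tracing Betula_orientalis: it sits inside (Pseudotsuga_sylvestris,Betula_orientalis).
Tracing Salmo_montanus: it sits inside (Bufo_robustus,Salmo_montanus).
The smallest clade enclosing both is ((Anopheles_rubra,(((Raphanus_elegans,Glossina_sapiens),Danio_major),(Pseudotsuga_sylvestris,Betula_orientalis))),((Ursus_arenarius,Passer_minor),((Rana_bicolor,Corvus_brevicauda),(Bufo_robustus,Salmo_montanus)))); the answer is its 12 terminal taxa in alphabetical order.

Anopheles_rubra, Betula_orientalis, Bufo_robustus, Corvus_brevicauda, Danio_major, Glossina_sapiens, Passer_minor, Pseudotsuga_sylvestris, Rana_bicolor, Raphanus_elegans, Salmo_montanus, Ursus_arenarius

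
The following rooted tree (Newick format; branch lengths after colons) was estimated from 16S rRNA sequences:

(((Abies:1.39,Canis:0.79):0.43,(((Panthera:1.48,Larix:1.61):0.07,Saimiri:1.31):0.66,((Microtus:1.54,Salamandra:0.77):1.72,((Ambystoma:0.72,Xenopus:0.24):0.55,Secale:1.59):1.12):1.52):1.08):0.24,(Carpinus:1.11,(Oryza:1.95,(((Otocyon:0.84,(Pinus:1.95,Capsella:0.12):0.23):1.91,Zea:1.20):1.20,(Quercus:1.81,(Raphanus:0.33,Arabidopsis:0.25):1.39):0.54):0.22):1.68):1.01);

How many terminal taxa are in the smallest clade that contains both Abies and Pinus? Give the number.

The MRCA of Abies and Pinus is the root, so the clade is the entire tree.
That clade contains 19 terminal taxa: Abies, Ambystoma, Arabidopsis, Canis, Capsella, Carpinus, Larix, Microtus, Oryza, Otocyon, Panthera, Pinus, Quercus, Raphanus, Saimiri, Salamandra, Secale, Xenopus, Zea.

19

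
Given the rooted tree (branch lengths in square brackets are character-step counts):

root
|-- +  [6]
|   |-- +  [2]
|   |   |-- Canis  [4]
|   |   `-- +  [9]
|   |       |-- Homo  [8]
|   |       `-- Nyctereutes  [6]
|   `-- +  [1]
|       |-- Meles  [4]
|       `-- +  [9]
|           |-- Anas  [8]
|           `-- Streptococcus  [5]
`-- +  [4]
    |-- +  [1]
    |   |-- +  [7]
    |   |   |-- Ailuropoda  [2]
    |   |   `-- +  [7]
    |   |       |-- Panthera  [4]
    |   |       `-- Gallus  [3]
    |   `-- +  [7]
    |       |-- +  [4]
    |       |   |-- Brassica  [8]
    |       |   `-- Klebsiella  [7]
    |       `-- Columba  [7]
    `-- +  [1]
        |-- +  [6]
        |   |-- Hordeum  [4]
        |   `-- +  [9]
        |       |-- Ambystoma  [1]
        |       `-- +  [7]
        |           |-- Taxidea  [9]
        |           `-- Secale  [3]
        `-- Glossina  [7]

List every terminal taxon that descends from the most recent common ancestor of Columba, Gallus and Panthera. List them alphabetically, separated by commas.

Tracing Columba: it sits inside ((Brassica,Klebsiella),Columba).
Tracing Gallus: it sits inside (Panthera,Gallus).
Tracing Panthera: it sits inside (Panthera,Gallus).
The smallest clade enclosing all 3 is ((Ailuropoda,(Panthera,Gallus)),((Brassica,Klebsiella),Columba)); the answer is its 6 terminal taxa in alphabetical order.

Ailuropoda, Brassica, Columba, Gallus, Klebsiella, Panthera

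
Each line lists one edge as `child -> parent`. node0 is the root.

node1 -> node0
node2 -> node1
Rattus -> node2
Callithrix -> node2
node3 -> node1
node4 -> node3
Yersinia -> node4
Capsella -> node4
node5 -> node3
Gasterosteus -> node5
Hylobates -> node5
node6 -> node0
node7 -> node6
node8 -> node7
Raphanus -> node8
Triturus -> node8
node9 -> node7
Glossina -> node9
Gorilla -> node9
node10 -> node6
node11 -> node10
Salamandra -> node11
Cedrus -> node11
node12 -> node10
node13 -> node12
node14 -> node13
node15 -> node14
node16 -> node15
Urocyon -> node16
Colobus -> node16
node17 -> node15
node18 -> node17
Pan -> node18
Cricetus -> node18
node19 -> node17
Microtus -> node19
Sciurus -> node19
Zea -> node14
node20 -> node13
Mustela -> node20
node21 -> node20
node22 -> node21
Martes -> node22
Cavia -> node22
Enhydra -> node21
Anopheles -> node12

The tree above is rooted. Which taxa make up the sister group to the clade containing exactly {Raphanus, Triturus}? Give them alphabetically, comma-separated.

Glossina, Gorilla

The clade containing exactly {Raphanus, Triturus} attaches to the tree at the node subtending ((Raphanus,Triturus),(Glossina,Gorilla)).
The other lineage descending from that same node — the sister group — is (Glossina,Gorilla); its 2 tips in alphabetical order are the answer.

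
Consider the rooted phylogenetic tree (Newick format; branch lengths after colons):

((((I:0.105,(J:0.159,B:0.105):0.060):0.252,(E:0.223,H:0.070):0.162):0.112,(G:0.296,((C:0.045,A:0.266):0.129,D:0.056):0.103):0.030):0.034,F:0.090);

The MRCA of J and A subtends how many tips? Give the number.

The MRCA of J and A is the node subtending (((I,(J,B)),(E,H)),(G,((C,A),D))).
That clade contains 9 terminal taxa: A, B, C, D, E, G, H, I, J.

9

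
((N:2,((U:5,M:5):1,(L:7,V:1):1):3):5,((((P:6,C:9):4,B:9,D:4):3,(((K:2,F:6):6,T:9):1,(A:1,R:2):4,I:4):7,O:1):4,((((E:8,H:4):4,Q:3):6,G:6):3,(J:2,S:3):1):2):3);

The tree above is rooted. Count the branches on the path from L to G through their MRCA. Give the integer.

8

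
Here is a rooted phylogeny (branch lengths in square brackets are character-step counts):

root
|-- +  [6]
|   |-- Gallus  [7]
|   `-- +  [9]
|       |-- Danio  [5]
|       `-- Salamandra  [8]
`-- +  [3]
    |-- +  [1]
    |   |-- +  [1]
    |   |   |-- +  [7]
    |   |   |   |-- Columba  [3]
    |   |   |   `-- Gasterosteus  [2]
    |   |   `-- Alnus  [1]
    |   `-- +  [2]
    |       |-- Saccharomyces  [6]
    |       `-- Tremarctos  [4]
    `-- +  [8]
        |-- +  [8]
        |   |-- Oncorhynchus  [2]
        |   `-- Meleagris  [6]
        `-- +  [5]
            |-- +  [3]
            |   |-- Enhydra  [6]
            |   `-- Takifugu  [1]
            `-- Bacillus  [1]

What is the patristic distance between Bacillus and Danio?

The path runs Bacillus → … → MRCA → … → Danio; the MRCA is the root of the tree.
Branch lengths along that path: 1 + 5 + 8 + 3 + 6 + 9 + 5 = 37.

37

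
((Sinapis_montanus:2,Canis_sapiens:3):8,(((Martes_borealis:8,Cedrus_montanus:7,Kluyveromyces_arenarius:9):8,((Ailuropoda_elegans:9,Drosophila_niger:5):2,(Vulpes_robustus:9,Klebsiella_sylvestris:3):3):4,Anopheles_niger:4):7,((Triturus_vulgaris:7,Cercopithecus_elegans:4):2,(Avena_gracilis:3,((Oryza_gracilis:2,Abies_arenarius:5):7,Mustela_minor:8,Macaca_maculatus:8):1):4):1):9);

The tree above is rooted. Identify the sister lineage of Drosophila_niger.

Drosophila_niger attaches to the tree at the node subtending (Ailuropoda_elegans,Drosophila_niger).
The other lineage descending from that same node — the sister group — is the single tip Ailuropoda_elegans.

Ailuropoda_elegans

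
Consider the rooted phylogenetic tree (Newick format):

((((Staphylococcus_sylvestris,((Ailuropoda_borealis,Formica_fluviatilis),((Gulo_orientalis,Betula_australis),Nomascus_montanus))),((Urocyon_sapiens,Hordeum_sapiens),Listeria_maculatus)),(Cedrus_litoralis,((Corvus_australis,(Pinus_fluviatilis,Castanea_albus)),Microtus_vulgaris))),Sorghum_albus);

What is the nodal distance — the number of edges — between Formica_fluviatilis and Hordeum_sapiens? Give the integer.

7

The MRCA of Formica_fluviatilis and Hordeum_sapiens is the node subtending ((Staphylococcus_sylvestris,((Ailuropoda_borealis,Formica_fluviatilis),((Gulo_orientalis,Betula_australis),Nomascus_montanus))),((Urocyon_sapiens,Hordeum_sapiens),Listeria_maculatus)).
From Formica_fluviatilis up to that node: 4 branches. From Hordeum_sapiens up to the same node: 3 branches. Total: 4 + 3 = 7.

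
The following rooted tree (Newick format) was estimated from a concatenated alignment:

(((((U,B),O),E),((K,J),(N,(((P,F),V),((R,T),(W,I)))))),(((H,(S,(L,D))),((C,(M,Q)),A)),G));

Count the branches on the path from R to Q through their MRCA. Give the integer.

The MRCA of R and Q is the root of the tree.
From R up to that node: 7 branches. From Q up to the same node: 6 branches. Total: 7 + 6 = 13.

13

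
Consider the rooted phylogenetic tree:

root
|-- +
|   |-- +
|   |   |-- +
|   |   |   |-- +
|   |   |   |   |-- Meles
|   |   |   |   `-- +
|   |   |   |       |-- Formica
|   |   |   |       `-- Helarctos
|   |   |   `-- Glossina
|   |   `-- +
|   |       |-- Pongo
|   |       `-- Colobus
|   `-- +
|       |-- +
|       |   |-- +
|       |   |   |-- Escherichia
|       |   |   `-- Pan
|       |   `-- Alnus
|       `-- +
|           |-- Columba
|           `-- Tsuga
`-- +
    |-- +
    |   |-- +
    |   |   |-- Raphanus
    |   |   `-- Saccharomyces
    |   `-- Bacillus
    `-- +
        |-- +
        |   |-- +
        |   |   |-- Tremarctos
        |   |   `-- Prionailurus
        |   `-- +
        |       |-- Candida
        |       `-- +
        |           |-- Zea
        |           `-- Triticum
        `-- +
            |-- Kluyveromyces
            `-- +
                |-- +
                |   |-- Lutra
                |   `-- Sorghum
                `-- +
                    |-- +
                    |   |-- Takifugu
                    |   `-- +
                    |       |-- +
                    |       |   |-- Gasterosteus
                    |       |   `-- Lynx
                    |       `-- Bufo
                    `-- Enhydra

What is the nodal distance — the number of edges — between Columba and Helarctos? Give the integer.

8

The MRCA of Columba and Helarctos is the node subtending ((((Meles,(Formica,Helarctos)),Glossina),(Pongo,Colobus)),(((Escherichia,Pan),Alnus),(Columba,Tsuga))).
From Columba up to that node: 3 branches. From Helarctos up to the same node: 5 branches. Total: 3 + 5 = 8.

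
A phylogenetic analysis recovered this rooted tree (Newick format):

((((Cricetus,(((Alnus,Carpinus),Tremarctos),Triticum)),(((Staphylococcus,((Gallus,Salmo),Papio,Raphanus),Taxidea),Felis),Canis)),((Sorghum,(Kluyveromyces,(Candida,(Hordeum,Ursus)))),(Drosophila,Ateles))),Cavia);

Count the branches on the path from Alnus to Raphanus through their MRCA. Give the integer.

The MRCA of Alnus and Raphanus is the node subtending ((Cricetus,(((Alnus,Carpinus),Tremarctos),Triticum)),(((Staphylococcus,((Gallus,Salmo),Papio,Raphanus),Taxidea),Felis),Canis)).
From Alnus up to that node: 5 branches. From Raphanus up to the same node: 5 branches. Total: 5 + 5 = 10.

10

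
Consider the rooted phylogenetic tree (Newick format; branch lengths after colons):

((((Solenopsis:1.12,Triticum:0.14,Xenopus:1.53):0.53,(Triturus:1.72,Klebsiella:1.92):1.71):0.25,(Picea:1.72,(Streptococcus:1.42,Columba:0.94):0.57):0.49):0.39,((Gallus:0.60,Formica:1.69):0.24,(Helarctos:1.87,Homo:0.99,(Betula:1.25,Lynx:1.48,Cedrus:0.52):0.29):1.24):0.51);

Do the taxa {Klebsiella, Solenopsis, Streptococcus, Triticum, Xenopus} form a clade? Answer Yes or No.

No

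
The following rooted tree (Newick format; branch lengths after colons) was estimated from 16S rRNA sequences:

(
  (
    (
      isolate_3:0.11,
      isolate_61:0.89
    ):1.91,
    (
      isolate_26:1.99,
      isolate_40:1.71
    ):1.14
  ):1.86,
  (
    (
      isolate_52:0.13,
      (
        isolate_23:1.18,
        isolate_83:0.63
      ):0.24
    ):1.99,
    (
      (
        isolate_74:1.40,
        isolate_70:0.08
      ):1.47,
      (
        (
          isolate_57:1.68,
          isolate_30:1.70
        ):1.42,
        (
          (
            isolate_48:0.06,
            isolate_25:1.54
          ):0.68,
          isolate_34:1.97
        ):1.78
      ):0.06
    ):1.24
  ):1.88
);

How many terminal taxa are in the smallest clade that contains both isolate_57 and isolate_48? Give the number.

5

The MRCA of isolate_57 and isolate_48 is the node subtending ((isolate_57,isolate_30),((isolate_48,isolate_25),isolate_34)).
That clade contains 5 terminal taxa: isolate_25, isolate_30, isolate_34, isolate_48, isolate_57.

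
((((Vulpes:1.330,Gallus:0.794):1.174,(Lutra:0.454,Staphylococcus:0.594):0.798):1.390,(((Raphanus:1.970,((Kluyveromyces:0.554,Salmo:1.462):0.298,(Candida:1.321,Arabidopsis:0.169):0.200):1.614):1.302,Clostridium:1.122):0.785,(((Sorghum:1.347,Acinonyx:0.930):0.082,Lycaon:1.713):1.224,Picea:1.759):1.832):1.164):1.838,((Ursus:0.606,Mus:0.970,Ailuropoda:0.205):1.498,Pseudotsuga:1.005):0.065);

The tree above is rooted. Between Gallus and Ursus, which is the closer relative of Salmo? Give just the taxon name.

The MRCA of Salmo and Gallus subtends (((Vulpes,Gallus),(Lutra,Staphylococcus)),(((Raphanus,((Kluyveromyces,Salmo),(Candida,Arabidopsis))),Clostridium),(((Sorghum,Acinonyx),Lycaon),Picea))) (14 taxa).
The MRCA of Salmo and Ursus is the root, subtending the entire tree (18 taxa).
The first is nested inside the second, so Salmo shares a more recent common ancestor with Gallus.

Gallus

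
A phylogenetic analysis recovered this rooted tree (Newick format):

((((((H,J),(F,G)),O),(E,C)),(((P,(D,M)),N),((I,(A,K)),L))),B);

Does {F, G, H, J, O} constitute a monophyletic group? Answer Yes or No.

Yes

The most recent common ancestor of these taxa subtends (((H,J),(F,G)),O).
That clade has exactly 5 tips — every listed taxon and nothing else — so the group is monophyletic.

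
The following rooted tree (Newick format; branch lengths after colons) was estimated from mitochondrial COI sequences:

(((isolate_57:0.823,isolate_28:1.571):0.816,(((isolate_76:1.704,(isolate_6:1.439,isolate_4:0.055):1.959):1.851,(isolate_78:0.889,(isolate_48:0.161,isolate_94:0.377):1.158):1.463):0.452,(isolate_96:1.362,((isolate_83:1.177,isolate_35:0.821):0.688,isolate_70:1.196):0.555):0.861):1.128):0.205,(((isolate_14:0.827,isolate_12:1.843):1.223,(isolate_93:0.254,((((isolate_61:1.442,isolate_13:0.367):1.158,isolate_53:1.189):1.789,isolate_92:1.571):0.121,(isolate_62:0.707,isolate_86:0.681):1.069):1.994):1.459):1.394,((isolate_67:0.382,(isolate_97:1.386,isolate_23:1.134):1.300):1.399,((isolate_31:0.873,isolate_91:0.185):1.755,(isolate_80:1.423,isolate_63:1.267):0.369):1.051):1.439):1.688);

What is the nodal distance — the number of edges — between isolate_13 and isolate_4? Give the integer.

The MRCA of isolate_13 and isolate_4 is the root of the tree.
From isolate_13 up to that node: 8 branches. From isolate_4 up to the same node: 6 branches. Total: 8 + 6 = 14.

14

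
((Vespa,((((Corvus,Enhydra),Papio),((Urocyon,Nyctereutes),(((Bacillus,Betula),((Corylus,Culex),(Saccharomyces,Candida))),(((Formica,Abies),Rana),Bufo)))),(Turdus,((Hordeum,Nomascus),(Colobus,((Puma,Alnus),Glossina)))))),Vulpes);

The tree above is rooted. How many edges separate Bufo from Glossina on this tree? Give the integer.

The MRCA of Bufo and Glossina is the node subtending ((((Corvus,Enhydra),Papio),((Urocyon,Nyctereutes),(((Bacillus,Betula),((Corylus,Culex),(Saccharomyces,Candida))),(((Formica,Abies),Rana),Bufo)))),(Turdus,((Hordeum,Nomascus),(Colobus,((Puma,Alnus),Glossina))))).
From Bufo up to that node: 5 branches. From Glossina up to the same node: 5 branches. Total: 5 + 5 = 10.

10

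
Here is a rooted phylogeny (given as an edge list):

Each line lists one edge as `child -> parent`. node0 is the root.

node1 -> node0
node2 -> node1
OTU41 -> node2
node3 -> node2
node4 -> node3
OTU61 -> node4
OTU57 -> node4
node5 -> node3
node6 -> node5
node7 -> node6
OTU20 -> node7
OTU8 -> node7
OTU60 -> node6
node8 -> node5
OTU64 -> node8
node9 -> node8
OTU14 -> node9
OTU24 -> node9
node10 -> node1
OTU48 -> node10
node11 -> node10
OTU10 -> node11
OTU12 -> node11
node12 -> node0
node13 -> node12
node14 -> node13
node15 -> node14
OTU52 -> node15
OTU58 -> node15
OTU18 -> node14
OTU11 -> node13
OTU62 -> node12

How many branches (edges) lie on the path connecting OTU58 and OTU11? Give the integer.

4

The MRCA of OTU58 and OTU11 is the node subtending (((OTU52,OTU58),OTU18),OTU11).
From OTU58 up to that node: 3 branches. From OTU11 up to the same node: 1 branch. Total: 3 + 1 = 4.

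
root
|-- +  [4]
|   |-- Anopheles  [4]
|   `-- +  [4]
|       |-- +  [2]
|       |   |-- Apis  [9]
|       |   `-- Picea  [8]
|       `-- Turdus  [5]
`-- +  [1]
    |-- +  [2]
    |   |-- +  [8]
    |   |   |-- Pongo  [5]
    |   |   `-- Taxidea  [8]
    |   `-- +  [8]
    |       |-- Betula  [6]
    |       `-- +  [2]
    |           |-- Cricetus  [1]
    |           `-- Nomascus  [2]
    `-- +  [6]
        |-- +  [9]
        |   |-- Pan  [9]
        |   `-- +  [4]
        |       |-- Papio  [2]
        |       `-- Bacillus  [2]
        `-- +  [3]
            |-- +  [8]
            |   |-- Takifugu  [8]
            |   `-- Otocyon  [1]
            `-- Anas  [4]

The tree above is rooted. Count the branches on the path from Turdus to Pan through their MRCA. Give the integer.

7

The MRCA of Turdus and Pan is the root of the tree.
From Turdus up to that node: 3 branches. From Pan up to the same node: 4 branches. Total: 3 + 4 = 7.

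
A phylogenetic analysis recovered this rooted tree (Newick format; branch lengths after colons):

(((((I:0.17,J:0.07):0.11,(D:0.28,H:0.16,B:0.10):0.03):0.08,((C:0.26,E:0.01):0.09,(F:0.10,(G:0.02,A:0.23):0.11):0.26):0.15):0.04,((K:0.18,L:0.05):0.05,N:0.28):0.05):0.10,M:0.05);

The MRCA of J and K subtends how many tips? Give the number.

13

The MRCA of J and K is the node subtending ((((I,J),(D,H,B)),((C,E),(F,(G,A)))),((K,L),N)).
That clade contains 13 terminal taxa: A, B, C, D, E, F, G, H, I, J, K, L, N.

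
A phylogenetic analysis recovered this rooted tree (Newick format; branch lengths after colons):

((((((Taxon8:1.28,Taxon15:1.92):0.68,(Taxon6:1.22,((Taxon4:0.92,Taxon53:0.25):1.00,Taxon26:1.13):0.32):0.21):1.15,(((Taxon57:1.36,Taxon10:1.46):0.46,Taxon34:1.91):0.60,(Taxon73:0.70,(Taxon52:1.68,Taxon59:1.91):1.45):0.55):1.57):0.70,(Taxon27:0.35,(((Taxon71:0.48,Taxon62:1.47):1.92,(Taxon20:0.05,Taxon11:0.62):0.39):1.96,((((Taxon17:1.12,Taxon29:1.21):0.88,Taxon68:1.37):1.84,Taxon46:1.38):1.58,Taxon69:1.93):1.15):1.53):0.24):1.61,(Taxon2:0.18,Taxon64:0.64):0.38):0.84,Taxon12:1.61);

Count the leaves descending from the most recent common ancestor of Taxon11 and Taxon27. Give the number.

10

The MRCA of Taxon11 and Taxon27 is the node subtending (Taxon27,(((Taxon71,Taxon62),(Taxon20,Taxon11)),((((Taxon17,Taxon29),Taxon68),Taxon46),Taxon69))).
That clade contains 10 terminal taxa: Taxon11, Taxon17, Taxon20, Taxon27, Taxon29, Taxon46, Taxon62, Taxon68, Taxon69, Taxon71.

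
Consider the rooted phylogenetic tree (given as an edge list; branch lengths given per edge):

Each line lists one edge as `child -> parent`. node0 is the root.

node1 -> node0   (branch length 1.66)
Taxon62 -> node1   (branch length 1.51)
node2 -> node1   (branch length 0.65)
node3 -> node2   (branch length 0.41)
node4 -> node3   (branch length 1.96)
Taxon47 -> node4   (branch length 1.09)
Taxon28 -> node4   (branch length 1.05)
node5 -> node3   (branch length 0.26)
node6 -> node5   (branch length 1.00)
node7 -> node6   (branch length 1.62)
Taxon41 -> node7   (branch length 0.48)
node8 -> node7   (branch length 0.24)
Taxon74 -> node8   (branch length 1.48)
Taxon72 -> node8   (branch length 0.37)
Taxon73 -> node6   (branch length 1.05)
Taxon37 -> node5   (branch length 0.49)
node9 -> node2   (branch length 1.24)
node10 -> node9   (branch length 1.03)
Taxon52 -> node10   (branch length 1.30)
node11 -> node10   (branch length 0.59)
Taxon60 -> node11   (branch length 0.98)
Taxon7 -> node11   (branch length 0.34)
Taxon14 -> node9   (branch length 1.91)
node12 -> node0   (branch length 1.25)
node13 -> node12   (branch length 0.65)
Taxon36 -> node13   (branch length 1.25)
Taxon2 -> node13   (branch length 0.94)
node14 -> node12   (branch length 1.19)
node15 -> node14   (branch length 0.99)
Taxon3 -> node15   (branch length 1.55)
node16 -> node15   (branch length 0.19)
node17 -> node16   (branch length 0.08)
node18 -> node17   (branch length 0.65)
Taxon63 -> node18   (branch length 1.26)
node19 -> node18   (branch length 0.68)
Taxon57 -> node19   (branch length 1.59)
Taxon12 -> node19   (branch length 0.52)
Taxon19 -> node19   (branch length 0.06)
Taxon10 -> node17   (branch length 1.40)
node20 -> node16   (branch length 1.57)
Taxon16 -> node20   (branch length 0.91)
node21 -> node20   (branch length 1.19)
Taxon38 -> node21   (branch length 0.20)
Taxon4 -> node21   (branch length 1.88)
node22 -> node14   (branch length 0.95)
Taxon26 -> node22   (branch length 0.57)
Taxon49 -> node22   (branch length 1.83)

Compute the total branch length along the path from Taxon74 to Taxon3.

12.30

The path runs Taxon74 → … → MRCA → … → Taxon3; the MRCA is the root of the tree.
Branch lengths along that path: 1.48 + 0.24 + 1.62 + 1.00 + 0.26 + 0.41 + 0.65 + 1.66 + 1.25 + 1.19 + 0.99 + 1.55 = 12.30.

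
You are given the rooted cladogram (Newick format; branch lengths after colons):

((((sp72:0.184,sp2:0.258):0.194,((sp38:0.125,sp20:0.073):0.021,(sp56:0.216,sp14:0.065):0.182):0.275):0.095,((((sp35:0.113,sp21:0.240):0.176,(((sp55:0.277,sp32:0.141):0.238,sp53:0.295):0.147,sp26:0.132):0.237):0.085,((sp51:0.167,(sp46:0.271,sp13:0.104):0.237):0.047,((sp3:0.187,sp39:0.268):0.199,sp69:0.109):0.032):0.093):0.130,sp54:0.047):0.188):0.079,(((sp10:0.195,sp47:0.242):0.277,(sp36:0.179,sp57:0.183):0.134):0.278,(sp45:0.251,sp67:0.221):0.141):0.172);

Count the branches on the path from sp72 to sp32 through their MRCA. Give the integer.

The MRCA of sp72 and sp32 is the node subtending (((sp72,sp2),((sp38,sp20),(sp56,sp14))),((((sp35,sp21),(((sp55,sp32),sp53),sp26)),((sp51,(sp46,sp13)),((sp3,sp39),sp69))),sp54)).
From sp72 up to that node: 3 branches. From sp32 up to the same node: 7 branches. Total: 3 + 7 = 10.

10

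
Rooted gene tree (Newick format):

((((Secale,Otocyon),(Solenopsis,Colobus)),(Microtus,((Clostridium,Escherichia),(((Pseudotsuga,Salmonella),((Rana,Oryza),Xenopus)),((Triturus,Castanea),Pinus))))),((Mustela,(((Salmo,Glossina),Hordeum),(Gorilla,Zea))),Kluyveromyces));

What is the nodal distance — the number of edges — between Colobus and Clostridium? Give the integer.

7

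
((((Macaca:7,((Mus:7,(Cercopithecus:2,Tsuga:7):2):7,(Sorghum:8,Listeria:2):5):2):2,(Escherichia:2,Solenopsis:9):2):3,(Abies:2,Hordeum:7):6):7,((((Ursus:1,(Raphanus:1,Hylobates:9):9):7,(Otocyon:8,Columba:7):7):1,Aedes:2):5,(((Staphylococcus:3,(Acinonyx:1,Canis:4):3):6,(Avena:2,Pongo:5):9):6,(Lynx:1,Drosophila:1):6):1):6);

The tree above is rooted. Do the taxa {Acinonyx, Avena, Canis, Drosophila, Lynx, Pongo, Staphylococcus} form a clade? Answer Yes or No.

The most recent common ancestor of these taxa subtends (((Staphylococcus,(Acinonyx,Canis)),(Avena,Pongo)),(Lynx,Drosophila)).
That clade has exactly 7 tips — every listed taxon and nothing else — so the group is monophyletic.

Yes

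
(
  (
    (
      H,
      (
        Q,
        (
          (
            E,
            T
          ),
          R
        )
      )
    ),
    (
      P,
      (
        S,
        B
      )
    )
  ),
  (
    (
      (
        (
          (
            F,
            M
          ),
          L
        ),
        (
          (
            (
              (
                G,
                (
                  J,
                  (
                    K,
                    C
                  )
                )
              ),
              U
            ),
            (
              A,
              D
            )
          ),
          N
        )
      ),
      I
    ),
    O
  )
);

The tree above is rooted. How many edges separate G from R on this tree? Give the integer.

The MRCA of G and R is the root of the tree.
From G up to that node: 8 branches. From R up to the same node: 5 branches. Total: 8 + 5 = 13.

13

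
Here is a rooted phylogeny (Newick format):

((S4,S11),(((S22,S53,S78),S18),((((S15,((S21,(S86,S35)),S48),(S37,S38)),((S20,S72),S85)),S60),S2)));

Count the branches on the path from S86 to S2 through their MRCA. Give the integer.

8

The MRCA of S86 and S2 is the node subtending ((((S15,((S21,(S86,S35)),S48),(S37,S38)),((S20,S72),S85)),S60),S2).
From S86 up to that node: 7 branches. From S2 up to the same node: 1 branch. Total: 7 + 1 = 8.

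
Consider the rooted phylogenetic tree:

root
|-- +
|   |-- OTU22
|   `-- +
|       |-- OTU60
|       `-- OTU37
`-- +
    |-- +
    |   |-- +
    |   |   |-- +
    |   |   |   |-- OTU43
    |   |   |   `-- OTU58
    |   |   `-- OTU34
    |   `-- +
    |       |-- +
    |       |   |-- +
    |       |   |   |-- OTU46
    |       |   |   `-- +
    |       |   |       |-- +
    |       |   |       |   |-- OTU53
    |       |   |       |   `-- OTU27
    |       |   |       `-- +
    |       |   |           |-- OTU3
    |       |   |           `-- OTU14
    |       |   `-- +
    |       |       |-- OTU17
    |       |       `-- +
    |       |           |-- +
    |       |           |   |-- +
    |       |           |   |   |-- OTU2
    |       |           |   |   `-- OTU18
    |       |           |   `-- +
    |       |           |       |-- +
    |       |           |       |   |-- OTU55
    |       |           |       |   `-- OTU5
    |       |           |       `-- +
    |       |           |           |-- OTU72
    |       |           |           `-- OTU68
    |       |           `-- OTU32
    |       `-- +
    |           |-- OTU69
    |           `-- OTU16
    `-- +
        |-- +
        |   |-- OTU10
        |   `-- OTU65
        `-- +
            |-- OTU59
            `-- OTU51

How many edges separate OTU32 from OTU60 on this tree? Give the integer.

10

The MRCA of OTU32 and OTU60 is the root of the tree.
From OTU32 up to that node: 7 branches. From OTU60 up to the same node: 3 branches. Total: 7 + 3 = 10.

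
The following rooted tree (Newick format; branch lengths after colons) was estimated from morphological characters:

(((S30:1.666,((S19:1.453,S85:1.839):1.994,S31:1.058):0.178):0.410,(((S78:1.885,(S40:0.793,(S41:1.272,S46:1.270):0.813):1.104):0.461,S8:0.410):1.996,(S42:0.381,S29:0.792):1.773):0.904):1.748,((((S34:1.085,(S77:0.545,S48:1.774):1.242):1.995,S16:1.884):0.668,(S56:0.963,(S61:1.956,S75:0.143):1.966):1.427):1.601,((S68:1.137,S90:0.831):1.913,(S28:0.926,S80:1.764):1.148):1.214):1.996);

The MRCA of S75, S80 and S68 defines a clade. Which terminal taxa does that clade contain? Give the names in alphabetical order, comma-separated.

Tracing S75: it sits inside (S61,S75).
Tracing S80: it sits inside (S28,S80).
Tracing S68: it sits inside (S68,S90).
The smallest clade enclosing all 3 is ((((S34,(S77,S48)),S16),(S56,(S61,S75))),((S68,S90),(S28,S80))); the answer is its 11 terminal taxa in alphabetical order.

S16, S28, S34, S48, S56, S61, S68, S75, S77, S80, S90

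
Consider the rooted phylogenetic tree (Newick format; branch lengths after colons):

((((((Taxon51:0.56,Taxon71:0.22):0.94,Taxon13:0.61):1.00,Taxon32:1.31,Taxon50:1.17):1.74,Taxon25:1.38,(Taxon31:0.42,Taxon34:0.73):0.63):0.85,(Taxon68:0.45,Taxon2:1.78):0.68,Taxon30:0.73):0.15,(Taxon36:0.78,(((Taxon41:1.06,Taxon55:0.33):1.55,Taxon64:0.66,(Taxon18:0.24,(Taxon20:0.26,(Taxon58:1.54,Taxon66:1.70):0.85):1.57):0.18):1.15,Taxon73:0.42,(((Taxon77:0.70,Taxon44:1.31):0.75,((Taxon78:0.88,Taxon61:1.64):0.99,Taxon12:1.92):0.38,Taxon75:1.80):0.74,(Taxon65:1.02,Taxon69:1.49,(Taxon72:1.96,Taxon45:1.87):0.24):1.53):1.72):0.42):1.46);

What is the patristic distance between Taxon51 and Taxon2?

7.55

The path runs Taxon51 → … → MRCA → … → Taxon2; the MRCA is the node subtending (((((Taxon51,Taxon71),Taxon13),Taxon32,Taxon50),Taxon25,(Taxon31,Taxon34)),(Taxon68,Taxon2),Taxon30).
Branch lengths along that path: 0.56 + 0.94 + 1.00 + 1.74 + 0.85 + 0.68 + 1.78 = 7.55.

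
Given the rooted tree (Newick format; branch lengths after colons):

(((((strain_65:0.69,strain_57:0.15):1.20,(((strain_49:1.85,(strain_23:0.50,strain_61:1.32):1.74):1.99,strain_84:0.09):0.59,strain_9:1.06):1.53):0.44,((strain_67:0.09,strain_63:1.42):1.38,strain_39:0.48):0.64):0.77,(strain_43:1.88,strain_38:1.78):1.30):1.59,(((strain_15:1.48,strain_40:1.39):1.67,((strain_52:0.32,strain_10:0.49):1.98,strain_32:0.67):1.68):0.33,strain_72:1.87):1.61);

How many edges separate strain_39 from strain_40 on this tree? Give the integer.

8

The MRCA of strain_39 and strain_40 is the root of the tree.
From strain_39 up to that node: 4 branches. From strain_40 up to the same node: 4 branches. Total: 4 + 4 = 8.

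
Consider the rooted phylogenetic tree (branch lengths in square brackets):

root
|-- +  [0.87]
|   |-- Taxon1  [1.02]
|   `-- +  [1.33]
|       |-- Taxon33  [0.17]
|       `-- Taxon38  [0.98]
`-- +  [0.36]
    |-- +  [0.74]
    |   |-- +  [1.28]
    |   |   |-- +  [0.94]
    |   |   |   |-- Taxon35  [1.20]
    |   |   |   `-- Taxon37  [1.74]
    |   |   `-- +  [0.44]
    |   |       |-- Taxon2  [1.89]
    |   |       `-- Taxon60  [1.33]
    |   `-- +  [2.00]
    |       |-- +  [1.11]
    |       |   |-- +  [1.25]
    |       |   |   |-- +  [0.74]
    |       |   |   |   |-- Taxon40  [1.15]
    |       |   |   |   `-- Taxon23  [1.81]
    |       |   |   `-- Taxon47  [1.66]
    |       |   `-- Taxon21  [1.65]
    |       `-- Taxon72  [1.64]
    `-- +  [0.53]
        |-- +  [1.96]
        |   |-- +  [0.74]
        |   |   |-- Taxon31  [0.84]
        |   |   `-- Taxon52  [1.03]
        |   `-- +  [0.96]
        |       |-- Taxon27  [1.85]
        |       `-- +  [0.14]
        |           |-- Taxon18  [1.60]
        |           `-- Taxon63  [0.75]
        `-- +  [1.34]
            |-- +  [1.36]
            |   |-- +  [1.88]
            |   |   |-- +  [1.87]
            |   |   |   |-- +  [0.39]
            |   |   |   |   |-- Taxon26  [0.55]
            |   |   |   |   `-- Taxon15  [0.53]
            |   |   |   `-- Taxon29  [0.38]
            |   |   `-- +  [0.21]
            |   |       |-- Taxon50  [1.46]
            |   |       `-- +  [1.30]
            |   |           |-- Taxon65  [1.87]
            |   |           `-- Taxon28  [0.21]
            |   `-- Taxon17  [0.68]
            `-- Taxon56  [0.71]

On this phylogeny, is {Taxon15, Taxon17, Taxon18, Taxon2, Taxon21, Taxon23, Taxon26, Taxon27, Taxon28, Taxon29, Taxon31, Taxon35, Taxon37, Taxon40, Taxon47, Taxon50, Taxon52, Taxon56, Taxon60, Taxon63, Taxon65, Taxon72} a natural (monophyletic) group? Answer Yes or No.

The most recent common ancestor of these taxa subtends ((((Taxon35,Taxon37),(Taxon2,Taxon60)),((((Taxon40,Taxon23),Taxon47),Taxon21),Taxon72)),(((Taxon31,Taxon52),(Taxon27,(Taxon18,Taxon63))),(((((Taxon26,Taxon15),Taxon29),(Taxon50,(Taxon65,Taxon28))),Taxon17),Taxon56))).
That clade has exactly 22 tips — every listed taxon and nothing else — so the group is monophyletic.

Yes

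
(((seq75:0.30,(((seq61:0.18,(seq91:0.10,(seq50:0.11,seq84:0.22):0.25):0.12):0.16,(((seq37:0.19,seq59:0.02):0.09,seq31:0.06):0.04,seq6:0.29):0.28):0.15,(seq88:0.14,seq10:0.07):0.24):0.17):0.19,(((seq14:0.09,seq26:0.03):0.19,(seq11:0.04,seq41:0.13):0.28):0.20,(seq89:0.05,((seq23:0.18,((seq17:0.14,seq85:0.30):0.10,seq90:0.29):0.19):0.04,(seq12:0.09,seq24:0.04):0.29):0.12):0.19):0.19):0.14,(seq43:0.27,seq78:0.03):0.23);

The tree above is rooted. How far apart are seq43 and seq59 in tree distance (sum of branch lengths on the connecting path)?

1.58

The path runs seq43 → … → MRCA → … → seq59; the MRCA is the root of the tree.
Branch lengths along that path: 0.27 + 0.23 + 0.14 + 0.19 + 0.17 + 0.15 + 0.28 + 0.04 + 0.09 + 0.02 = 1.58.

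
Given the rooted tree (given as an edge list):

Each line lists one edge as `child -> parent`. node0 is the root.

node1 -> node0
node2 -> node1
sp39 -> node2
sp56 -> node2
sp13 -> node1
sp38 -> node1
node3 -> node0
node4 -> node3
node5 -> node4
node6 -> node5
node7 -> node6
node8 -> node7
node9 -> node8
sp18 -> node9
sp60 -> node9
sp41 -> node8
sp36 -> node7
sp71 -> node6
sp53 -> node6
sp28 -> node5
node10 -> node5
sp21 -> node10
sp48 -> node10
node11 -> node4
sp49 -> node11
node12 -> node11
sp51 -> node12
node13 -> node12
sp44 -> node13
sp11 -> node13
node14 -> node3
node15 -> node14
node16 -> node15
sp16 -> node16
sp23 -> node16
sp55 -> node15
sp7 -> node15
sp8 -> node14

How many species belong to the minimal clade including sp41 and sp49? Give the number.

13

The MRCA of sp41 and sp49 is the node subtending ((((((sp18,sp60),sp41),sp36),sp71,sp53),sp28,(sp21,sp48)),(sp49,(sp51,(sp44,sp11)))).
That clade contains 13 terminal taxa: sp11, sp18, sp21, sp28, sp36, sp41, sp44, sp48, sp49, sp51, sp53, sp60, sp71.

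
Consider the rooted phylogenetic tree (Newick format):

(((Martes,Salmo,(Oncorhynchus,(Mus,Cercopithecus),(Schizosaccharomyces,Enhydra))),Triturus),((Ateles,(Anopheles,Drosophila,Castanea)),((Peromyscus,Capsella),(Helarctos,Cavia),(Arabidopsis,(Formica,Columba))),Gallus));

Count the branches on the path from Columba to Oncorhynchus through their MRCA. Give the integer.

9

The MRCA of Columba and Oncorhynchus is the root of the tree.
From Columba up to that node: 5 branches. From Oncorhynchus up to the same node: 4 branches. Total: 5 + 4 = 9.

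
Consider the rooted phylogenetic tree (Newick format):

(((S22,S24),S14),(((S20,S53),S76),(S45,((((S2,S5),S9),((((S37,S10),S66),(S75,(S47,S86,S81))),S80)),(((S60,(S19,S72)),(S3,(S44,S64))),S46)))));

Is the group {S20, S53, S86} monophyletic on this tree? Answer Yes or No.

The MRCA of the listed taxa subtends (((S20,S53),S76),(S45,((((S2,S5),S9),((((S37,S10),S66),(S75,(S47,S86,S81))),S80)),(((S60,(S19,S72)),(S3,(S44,S64))),S46)))).
That clade also contains S10, S19, S2, S3, S37, S44, S45, S46, S47, S5, S60, S64, S66, S72, S75, S76, S80, S81, S9, which are not in the proposed group, so the group is not monophyletic.

No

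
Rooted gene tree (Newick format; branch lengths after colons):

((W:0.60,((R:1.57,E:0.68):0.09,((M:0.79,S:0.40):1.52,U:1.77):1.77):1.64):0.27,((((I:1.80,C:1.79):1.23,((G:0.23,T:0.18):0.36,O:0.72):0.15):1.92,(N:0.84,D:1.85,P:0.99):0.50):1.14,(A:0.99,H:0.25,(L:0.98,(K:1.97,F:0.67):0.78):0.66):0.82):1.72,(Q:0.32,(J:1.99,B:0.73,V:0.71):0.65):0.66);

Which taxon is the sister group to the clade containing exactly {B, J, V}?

The clade containing exactly {B, J, V} attaches to the tree at the node subtending (Q,(J,B,V)).
The other lineage descending from that same node — the sister group — is the single tip Q.

Q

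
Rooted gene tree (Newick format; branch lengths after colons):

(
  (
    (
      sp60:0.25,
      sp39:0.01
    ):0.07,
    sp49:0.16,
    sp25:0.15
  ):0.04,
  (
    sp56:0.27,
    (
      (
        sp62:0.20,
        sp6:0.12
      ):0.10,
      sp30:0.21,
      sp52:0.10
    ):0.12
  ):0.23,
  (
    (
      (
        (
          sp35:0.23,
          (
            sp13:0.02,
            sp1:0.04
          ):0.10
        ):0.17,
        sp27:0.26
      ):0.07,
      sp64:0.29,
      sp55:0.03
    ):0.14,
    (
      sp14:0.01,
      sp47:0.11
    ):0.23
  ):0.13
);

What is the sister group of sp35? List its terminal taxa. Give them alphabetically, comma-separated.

sp1, sp13

sp35 attaches to the tree at the node subtending (sp35,(sp13,sp1)).
The other lineage descending from that same node — the sister group — is (sp13,sp1); its 2 tips in alphabetical order are the answer.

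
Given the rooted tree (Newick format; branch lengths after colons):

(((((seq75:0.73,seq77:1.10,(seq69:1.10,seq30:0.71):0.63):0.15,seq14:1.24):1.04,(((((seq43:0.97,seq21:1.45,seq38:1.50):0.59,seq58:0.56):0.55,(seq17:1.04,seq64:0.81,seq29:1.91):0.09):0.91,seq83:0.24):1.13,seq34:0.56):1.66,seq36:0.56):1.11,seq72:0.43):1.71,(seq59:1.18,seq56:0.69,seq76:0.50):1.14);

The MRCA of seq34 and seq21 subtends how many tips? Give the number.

9

The MRCA of seq34 and seq21 is the node subtending (((((seq43,seq21,seq38),seq58),(seq17,seq64,seq29)),seq83),seq34).
That clade contains 9 terminal taxa: seq17, seq21, seq29, seq34, seq38, seq43, seq58, seq64, seq83.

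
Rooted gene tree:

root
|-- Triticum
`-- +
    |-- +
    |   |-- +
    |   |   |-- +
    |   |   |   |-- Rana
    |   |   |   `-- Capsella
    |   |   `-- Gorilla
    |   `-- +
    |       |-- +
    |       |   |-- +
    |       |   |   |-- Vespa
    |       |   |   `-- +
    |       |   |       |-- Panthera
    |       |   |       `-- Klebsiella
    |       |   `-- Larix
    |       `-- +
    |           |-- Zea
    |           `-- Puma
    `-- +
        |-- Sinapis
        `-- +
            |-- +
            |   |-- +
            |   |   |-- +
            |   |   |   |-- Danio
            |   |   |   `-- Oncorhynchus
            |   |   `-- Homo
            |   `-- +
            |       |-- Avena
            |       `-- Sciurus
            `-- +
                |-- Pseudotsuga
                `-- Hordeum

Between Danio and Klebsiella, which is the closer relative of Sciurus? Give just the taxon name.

The MRCA of Sciurus and Danio subtends (((Danio,Oncorhynchus),Homo),(Avena,Sciurus)) (5 taxa).
The MRCA of Sciurus and Klebsiella subtends ((((Rana,Capsella),Gorilla),(((Vespa,(Panthera,Klebsiella)),Larix),(Zea,Puma))),(Sinapis,((((Danio,Oncorhynchus),Homo),(Avena,Sciurus)),(Pseudotsuga,Hordeum)))) (17 taxa).
The first is nested inside the second, so Sciurus shares a more recent common ancestor with Danio.

Danio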